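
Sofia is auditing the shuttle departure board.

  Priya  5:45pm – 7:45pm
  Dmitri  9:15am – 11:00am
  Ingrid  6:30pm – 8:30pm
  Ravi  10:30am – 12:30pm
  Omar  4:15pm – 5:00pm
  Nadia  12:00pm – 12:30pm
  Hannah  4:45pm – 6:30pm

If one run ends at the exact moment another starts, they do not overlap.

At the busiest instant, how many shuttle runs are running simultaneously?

Walk through starts and ends in time order (an end at T is processed before a start at T):
9:15am start Dmitri → 1
10:30am start Ravi → 2
11:00am end Dmitri → 1
12:00pm start Nadia → 2
12:30pm end Nadia → 1
12:30pm end Ravi → 0
4:15pm start Omar → 1
4:45pm start Hannah → 2
5:00pm end Omar → 1
5:45pm start Priya → 2
6:30pm end Hannah → 1
6:30pm start Ingrid → 2
7:45pm end Priya → 1
8:30pm end Ingrid → 0
Peak is 2, at 10:30am (Dmitri, Ravi).

2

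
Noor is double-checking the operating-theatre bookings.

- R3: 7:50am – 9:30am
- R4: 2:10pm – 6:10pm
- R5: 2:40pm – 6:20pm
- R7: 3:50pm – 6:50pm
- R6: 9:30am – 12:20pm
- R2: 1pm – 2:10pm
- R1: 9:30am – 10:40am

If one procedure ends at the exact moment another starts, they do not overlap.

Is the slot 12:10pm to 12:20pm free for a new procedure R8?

R3: ends 9:30am at or before R8 starts 12:10pm → clear.
R1: ends 10:40am at or before R8 starts 12:10pm → clear.
R6: starts 9:30am before R8 ends 12:20pm, and ends 12:20pm after R8 starts 12:10pm → overlap.
R2: starts 1pm at or after R8 ends 12:20pm → clear.
R4: starts 2:10pm at or after R8 ends 12:20pm → clear.
R5: starts 2:40pm at or after R8 ends 12:20pm → clear.
R7: starts 3:50pm at or after R8 ends 12:20pm → clear.
R8 overlaps R6.

No — it overlaps R6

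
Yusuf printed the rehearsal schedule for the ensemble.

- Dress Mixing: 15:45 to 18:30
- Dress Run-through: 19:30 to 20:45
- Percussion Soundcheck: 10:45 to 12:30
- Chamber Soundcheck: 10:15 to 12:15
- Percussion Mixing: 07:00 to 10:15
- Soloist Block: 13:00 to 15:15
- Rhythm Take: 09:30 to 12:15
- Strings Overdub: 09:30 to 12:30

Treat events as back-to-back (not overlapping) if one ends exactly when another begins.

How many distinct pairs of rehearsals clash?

Sorted by start: Percussion Mixing, Rhythm Take, Strings Overdub, Chamber Soundcheck, Percussion Soundcheck, Soloist Block, Dress Mixing, Dress Run-through.
Rhythm Take starts before Percussion Mixing ends → Percussion Mixing and Rhythm Take overlap.
Strings Overdub starts before Percussion Mixing ends → Percussion Mixing and Strings Overdub overlap.
Chamber Soundcheck starts exactly when Percussion Mixing ends (back-to-back, no overlap) — done with Percussion Mixing.
Strings Overdub starts before Rhythm Take ends → Rhythm Take and Strings Overdub overlap.
Chamber Soundcheck starts before Rhythm Take ends → Rhythm Take and Chamber Soundcheck overlap.
Percussion Soundcheck starts before Rhythm Take ends → Rhythm Take and Percussion Soundcheck overlap.
Soloist Block starts after Rhythm Take ends — done with Rhythm Take.
Chamber Soundcheck starts before Strings Overdub ends → Strings Overdub and Chamber Soundcheck overlap.
Percussion Soundcheck starts before Strings Overdub ends → Strings Overdub and Percussion Soundcheck overlap.
Soloist Block starts after Strings Overdub ends — done with Strings Overdub.
Percussion Soundcheck starts before Chamber Soundcheck ends → Chamber Soundcheck and Percussion Soundcheck overlap.
Soloist Block starts after Chamber Soundcheck ends — done with Chamber Soundcheck.
Soloist Block starts after Percussion Soundcheck ends — done with Percussion Soundcheck.
Dress Mixing starts after Soloist Block ends — done with Soloist Block.
Dress Run-through starts after Dress Mixing ends.
Overlapping pairs: Chamber Soundcheck & Percussion Soundcheck, Chamber Soundcheck & Rhythm Take, Chamber Soundcheck & Strings Overdub, Percussion Mixing & Rhythm Take, Percussion Mixing & Strings Overdub, Percussion Soundcheck & Rhythm Take, Percussion Soundcheck & Strings Overdub, Rhythm Take & Strings Overdub — 8 in total.

8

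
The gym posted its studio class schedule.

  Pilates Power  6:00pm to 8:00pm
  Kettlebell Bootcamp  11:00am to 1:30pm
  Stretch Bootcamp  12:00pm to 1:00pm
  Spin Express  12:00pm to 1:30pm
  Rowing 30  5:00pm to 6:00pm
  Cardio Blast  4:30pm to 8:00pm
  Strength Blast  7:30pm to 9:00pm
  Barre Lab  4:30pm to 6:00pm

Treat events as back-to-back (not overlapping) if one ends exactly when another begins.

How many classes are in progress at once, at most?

3

Sort all start/end points and keep a running count:
11:00am start Kettlebell Bootcamp → 1
12:00pm start Spin Express → 2
12:00pm start Stretch Bootcamp → 3
1:00pm end Stretch Bootcamp → 2
1:30pm end Kettlebell Bootcamp → 1
1:30pm end Spin Express → 0
4:30pm start Barre Lab → 1
4:30pm start Cardio Blast → 2
5:00pm start Rowing 30 → 3
6:00pm end Barre Lab → 2
6:00pm end Rowing 30 → 1
6:00pm start Pilates Power → 2
7:30pm start Strength Blast → 3
8:00pm end Cardio Blast → 2
8:00pm end Pilates Power → 1
9:00pm end Strength Blast → 0
Peak is 3, at 12:00pm (Kettlebell Bootcamp, Spin Express, Stretch Bootcamp).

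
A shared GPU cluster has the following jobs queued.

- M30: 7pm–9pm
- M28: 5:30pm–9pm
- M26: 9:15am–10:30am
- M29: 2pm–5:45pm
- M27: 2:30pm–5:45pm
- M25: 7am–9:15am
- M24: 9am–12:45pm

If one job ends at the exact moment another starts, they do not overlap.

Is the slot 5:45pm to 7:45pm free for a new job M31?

M25: ends 9:15am at or before M31 starts 5:45pm → clear.
M24: ends 12:45pm at or before M31 starts 5:45pm → clear.
M26: ends 10:30am at or before M31 starts 5:45pm → clear.
M29: ends 5:45pm at or before M31 starts 5:45pm → clear.
M27: ends 5:45pm at or before M31 starts 5:45pm → clear.
M28: starts 5:30pm before M31 ends 7:45pm, and ends 9pm after M31 starts 5:45pm → overlap.
M30: starts 7pm before M31 ends 7:45pm, and ends 9pm after M31 starts 5:45pm → overlap.
M31 overlaps M28, M30.

No — it overlaps M28, M30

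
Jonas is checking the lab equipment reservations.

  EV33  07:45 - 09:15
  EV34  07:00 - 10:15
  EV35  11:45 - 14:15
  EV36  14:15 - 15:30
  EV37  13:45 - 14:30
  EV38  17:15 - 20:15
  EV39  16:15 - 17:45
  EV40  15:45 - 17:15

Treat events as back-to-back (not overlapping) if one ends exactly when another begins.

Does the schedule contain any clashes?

Sorted by start: EV34, EV33, EV35, EV37, EV36, EV40, EV39, EV38.
EV33 starts before EV34 ends → EV34 and EV33 overlap.
That's a conflict, so the schedule is not conflict-free.

Yes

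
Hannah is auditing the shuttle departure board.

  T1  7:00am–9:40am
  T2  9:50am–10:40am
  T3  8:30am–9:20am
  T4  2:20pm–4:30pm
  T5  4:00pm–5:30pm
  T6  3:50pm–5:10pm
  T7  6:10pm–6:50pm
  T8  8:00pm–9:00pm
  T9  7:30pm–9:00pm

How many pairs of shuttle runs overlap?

Check each pair: they overlap iff neither finishes before the other starts.
Sorted by start: T1, T3, T2, T4, T6, T5, T7, T9, T8.
T3 starts before T1 ends → T1 and T3 overlap.
T2 starts after T1 ends, so nothing later overlaps T1 either.
T2 starts after T3 ends, so nothing later overlaps T3 either.
T4 starts after T2 ends, so nothing later overlaps T2 either.
T6 starts before T4 ends → T4 and T6 overlap.
T5 starts before T4 ends → T4 and T5 overlap.
T7 starts after T4 ends, so nothing later overlaps T4 either.
T5 starts before T6 ends → T6 and T5 overlap.
T7 starts after T6 ends, so nothing later overlaps T6 either.
T7 starts after T5 ends, so nothing later overlaps T5 either.
T9 starts after T7 ends, so nothing later overlaps T7 either.
T8 starts before T9 ends → T9 and T8 overlap.
Overlapping pairs: T1 & T3, T4 & T5, T4 & T6, T5 & T6, T8 & T9 — 5 in total.

5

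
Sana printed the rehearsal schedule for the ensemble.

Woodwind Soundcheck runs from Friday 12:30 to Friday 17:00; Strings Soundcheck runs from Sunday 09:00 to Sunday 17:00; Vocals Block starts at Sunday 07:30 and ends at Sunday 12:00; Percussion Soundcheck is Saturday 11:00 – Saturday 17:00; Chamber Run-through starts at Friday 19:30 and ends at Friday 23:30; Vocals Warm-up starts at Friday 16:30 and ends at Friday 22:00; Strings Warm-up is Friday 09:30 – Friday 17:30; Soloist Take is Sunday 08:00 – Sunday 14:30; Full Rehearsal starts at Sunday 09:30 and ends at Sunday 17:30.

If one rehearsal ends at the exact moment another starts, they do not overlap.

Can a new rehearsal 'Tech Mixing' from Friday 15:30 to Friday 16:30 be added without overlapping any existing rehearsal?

Strings Warm-up: starts Friday 09:30 before Tech Mixing ends Friday 16:30, and ends Friday 17:30 after Tech Mixing starts Friday 15:30 → overlap.
Woodwind Soundcheck: starts Friday 12:30 before Tech Mixing ends Friday 16:30, and ends Friday 17:00 after Tech Mixing starts Friday 15:30 → overlap.
Vocals Warm-up: starts Friday 16:30 at or after Tech Mixing ends Friday 16:30 → clear.
Chamber Run-through: starts Friday 19:30 at or after Tech Mixing ends Friday 16:30 → clear.
Percussion Soundcheck: starts Saturday 11:00 at or after Tech Mixing ends Friday 16:30 → clear.
Vocals Block: starts Sunday 07:30 at or after Tech Mixing ends Friday 16:30 → clear.
Soloist Take: starts Sunday 08:00 at or after Tech Mixing ends Friday 16:30 → clear.
Strings Soundcheck: starts Sunday 09:00 at or after Tech Mixing ends Friday 16:30 → clear.
Full Rehearsal: starts Sunday 09:30 at or after Tech Mixing ends Friday 16:30 → clear.
Tech Mixing overlaps Woodwind Soundcheck, Strings Warm-up.

No — it overlaps Strings Warm-up, Woodwind Soundcheck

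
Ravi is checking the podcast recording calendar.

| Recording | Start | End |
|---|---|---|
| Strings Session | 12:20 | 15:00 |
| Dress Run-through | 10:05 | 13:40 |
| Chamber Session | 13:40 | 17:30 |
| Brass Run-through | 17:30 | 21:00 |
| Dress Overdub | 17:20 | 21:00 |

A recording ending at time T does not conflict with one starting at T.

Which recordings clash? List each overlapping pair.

Check each pair: they overlap iff neither finishes before the other starts.
Sorted by start: Dress Run-through, Strings Session, Chamber Session, Dress Overdub, Brass Run-through.
Strings Session starts before Dress Run-through ends → Dress Run-through and Strings Session overlap.
Chamber Session starts exactly when Dress Run-through ends (back-to-back, no overlap), so nothing later overlaps Dress Run-through either.
Chamber Session starts before Strings Session ends → Strings Session and Chamber Session overlap.
Dress Overdub starts after Strings Session ends, so nothing later overlaps Strings Session either.
Dress Overdub starts before Chamber Session ends → Chamber Session and Dress Overdub overlap.
Brass Run-through starts exactly when Chamber Session ends (back-to-back, no overlap).
Brass Run-through starts before Dress Overdub ends → Dress Overdub and Brass Run-through overlap.

Brass Run-through & Dress Overdub, Chamber Session & Dress Overdub, Chamber Session & Strings Session, Dress Run-through & Strings Session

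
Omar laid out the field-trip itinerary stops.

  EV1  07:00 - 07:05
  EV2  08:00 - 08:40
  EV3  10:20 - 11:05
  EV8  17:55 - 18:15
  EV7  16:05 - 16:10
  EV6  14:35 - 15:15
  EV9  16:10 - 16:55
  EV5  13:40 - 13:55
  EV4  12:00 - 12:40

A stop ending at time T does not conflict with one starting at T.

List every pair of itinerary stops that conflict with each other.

Two intervals overlap when each starts before the other ends.
Sorted by start: EV1, EV2, EV3, EV4, EV5, EV6, EV7, EV9, EV8.
EV2 starts after EV1 ends; EV1 is clear from here.
EV3 starts after EV2 ends; EV2 is clear from here.
EV4 starts after EV3 ends; EV3 is clear from here.
EV5 starts after EV4 ends; EV4 is clear from here.
EV6 starts after EV5 ends; EV5 is clear from here.
EV7 starts after EV6 ends; EV6 is clear from here.
EV9 starts exactly when EV7 ends (back-to-back, no overlap); EV7 is clear from here.
EV8 starts after EV9 ends.

no overlapping pairs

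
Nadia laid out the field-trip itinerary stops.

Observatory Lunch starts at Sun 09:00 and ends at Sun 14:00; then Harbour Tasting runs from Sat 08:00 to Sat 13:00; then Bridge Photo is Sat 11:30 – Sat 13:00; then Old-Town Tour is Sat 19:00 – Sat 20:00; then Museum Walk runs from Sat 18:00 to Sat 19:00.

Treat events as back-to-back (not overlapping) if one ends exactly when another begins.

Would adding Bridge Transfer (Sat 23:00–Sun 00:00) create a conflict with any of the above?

No — it doesn't clash with anything

Harbour Tasting: ends Sat 13:00 at or before Bridge Transfer starts Sat 23:00 → clear.
Bridge Photo: ends Sat 13:00 at or before Bridge Transfer starts Sat 23:00 → clear.
Museum Walk: ends Sat 19:00 at or before Bridge Transfer starts Sat 23:00 → clear.
Old-Town Tour: ends Sat 20:00 at or before Bridge Transfer starts Sat 23:00 → clear.
Observatory Lunch: starts Sun 09:00 at or after Bridge Transfer ends Sun 00:00 → clear.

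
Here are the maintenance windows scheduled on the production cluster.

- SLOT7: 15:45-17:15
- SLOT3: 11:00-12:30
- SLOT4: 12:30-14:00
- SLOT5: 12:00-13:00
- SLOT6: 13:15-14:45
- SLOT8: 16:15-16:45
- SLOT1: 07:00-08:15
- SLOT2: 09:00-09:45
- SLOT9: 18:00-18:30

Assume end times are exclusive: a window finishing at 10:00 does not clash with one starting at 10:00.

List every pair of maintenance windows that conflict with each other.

Two intervals overlap when each starts before the other ends.
Sorted by start: SLOT1, SLOT2, SLOT3, SLOT5, SLOT4, SLOT6, SLOT7, SLOT8, SLOT9.
SLOT2 starts after SLOT1 ends, so SLOT1 has no further overlaps.
SLOT3 starts after SLOT2 ends, so SLOT2 has no further overlaps.
SLOT5 starts before SLOT3 ends → SLOT3 and SLOT5 overlap.
SLOT4 starts exactly when SLOT3 ends (back-to-back, no overlap), so SLOT3 has no further overlaps.
SLOT4 starts before SLOT5 ends → SLOT5 and SLOT4 overlap.
SLOT6 starts after SLOT5 ends, so SLOT5 has no further overlaps.
SLOT6 starts before SLOT4 ends → SLOT4 and SLOT6 overlap.
SLOT7 starts after SLOT4 ends, so SLOT4 has no further overlaps.
SLOT7 starts after SLOT6 ends, so SLOT6 has no further overlaps.
SLOT8 starts before SLOT7 ends → SLOT7 and SLOT8 overlap.
SLOT9 starts after SLOT7 ends.
SLOT9 starts after SLOT8 ends.

SLOT3 & SLOT5, SLOT4 & SLOT5, SLOT4 & SLOT6, SLOT7 & SLOT8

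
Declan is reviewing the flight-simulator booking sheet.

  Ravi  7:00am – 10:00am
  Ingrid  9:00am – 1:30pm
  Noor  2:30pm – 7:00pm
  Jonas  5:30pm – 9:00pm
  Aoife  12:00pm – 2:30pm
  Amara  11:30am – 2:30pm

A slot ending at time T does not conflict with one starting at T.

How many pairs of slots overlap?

Two intervals overlap when each starts before the other ends.
Sorted by start: Ravi, Ingrid, Amara, Aoife, Noor, Jonas.
Ingrid starts before Ravi ends → Ravi and Ingrid overlap.
Amara starts after Ravi ends; Ravi is clear from here.
Amara starts before Ingrid ends → Ingrid and Amara overlap.
Aoife starts before Ingrid ends → Ingrid and Aoife overlap.
Noor starts after Ingrid ends; Ingrid is clear from here.
Aoife starts before Amara ends → Amara and Aoife overlap.
Noor starts exactly when Amara ends (back-to-back, no overlap); Amara is clear from here.
Noor starts exactly when Aoife ends (back-to-back, no overlap); Aoife is clear from here.
Jonas starts before Noor ends → Noor and Jonas overlap.
Overlapping pairs: Amara & Aoife, Amara & Ingrid, Aoife & Ingrid, Ingrid & Ravi, Jonas & Noor — 5 in total.

5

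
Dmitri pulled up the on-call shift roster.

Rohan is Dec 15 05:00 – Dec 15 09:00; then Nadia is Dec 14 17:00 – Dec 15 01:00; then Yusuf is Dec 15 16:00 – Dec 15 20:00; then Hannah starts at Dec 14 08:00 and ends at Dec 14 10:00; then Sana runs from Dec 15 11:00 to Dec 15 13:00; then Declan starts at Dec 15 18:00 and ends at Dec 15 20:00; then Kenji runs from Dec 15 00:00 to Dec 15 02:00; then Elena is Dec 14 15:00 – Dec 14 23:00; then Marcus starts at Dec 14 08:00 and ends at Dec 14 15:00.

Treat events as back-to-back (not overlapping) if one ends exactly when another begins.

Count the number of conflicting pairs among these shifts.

Sorted by start: Marcus, Hannah, Elena, Nadia, Kenji, Rohan, Sana, Yusuf, Declan.
Hannah starts before Marcus ends → Marcus and Hannah overlap.
Elena starts exactly when Marcus ends (back-to-back, no overlap); Marcus is clear from here.
Elena starts after Hannah ends; Hannah is clear from here.
Nadia starts before Elena ends → Elena and Nadia overlap.
Kenji starts after Elena ends; Elena is clear from here.
Kenji starts before Nadia ends → Nadia and Kenji overlap.
Rohan starts after Nadia ends; Nadia is clear from here.
Rohan starts after Kenji ends; Kenji is clear from here.
Sana starts after Rohan ends; Rohan is clear from here.
Yusuf starts after Sana ends; Sana is clear from here.
Declan starts before Yusuf ends → Yusuf and Declan overlap.
Overlapping pairs: Declan & Yusuf, Elena & Nadia, Hannah & Marcus, Kenji & Nadia — 4 in total.

4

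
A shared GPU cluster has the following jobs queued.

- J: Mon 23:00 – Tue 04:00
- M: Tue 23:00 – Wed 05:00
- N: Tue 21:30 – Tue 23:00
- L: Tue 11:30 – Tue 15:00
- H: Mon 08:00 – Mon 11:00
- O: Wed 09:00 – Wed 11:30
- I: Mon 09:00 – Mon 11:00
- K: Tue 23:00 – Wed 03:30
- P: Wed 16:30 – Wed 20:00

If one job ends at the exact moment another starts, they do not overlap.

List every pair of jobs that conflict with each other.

H & I, K & M

Sorted by start: H, I, J, L, N, K, M, O, P.
I starts before H ends → H and I overlap.
J starts after H ends — done with H.
J starts after I ends — done with I.
L starts after J ends — done with J.
N starts after L ends — done with L.
K starts exactly when N ends (back-to-back, no overlap) — done with N.
M starts before K ends → K and M overlap.
O starts after K ends — done with K.
O starts after M ends — done with M.
P starts after O ends.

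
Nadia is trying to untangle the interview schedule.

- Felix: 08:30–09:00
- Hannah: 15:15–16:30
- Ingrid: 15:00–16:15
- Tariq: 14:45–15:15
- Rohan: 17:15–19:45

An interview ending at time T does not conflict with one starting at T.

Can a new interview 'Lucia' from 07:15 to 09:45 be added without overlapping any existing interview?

Felix: starts 08:30 before Lucia ends 09:45, and ends 09:00 after Lucia starts 07:15 → overlap.
Tariq: starts 14:45 at or after Lucia ends 09:45 → clear.
Ingrid: starts 15:00 at or after Lucia ends 09:45 → clear.
Hannah: starts 15:15 at or after Lucia ends 09:45 → clear.
Rohan: starts 17:15 at or after Lucia ends 09:45 → clear.
Lucia overlaps Felix.

No — it overlaps Felix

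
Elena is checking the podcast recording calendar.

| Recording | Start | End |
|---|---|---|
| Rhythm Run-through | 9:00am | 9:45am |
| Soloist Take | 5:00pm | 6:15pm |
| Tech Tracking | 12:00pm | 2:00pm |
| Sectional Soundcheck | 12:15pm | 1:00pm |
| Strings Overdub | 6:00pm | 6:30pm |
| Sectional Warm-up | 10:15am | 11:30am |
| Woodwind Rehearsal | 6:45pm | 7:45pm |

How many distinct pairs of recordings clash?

2

Sorted by start: Rhythm Run-through, Sectional Warm-up, Tech Tracking, Sectional Soundcheck, Soloist Take, Strings Overdub, Woodwind Rehearsal.
Sectional Warm-up starts after Rhythm Run-through ends, so nothing later overlaps Rhythm Run-through either.
Tech Tracking starts after Sectional Warm-up ends, so nothing later overlaps Sectional Warm-up either.
Sectional Soundcheck starts before Tech Tracking ends → Tech Tracking and Sectional Soundcheck overlap.
Soloist Take starts after Tech Tracking ends, so nothing later overlaps Tech Tracking either.
Soloist Take starts after Sectional Soundcheck ends, so nothing later overlaps Sectional Soundcheck either.
Strings Overdub starts before Soloist Take ends → Soloist Take and Strings Overdub overlap.
Woodwind Rehearsal starts after Soloist Take ends.
Woodwind Rehearsal starts after Strings Overdub ends.
Overlapping pairs: Sectional Soundcheck & Tech Tracking, Soloist Take & Strings Overdub — 2 in total.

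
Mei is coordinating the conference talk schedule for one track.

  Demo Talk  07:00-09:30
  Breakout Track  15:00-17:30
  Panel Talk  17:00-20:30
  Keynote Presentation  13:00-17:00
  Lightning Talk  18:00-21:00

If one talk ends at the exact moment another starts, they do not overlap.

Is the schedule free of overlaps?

Sorted by start: Demo Talk, Keynote Presentation, Breakout Track, Panel Talk, Lightning Talk.
Keynote Presentation starts after Demo Talk ends; Demo Talk is clear from here.
Breakout Track starts before Keynote Presentation ends → Keynote Presentation and Breakout Track overlap.
That's a conflict, so the schedule is not conflict-free.

No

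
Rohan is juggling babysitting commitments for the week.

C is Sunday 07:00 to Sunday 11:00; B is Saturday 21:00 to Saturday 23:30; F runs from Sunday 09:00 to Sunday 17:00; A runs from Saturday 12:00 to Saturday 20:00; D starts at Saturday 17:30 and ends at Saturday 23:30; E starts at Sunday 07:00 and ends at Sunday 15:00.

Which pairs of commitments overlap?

Check each pair: they overlap iff neither finishes before the other starts.
Sorted by start: A, D, B, C, E, F.
D starts before A ends → A and D overlap.
B starts after A ends — done with A.
B starts before D ends → D and B overlap.
C starts after D ends — done with D.
C starts after B ends — done with B.
E starts before C ends → C and E overlap.
F starts before C ends → C and F overlap.
F starts before E ends → E and F overlap.

A & D, B & D, C & E, C & F, E & F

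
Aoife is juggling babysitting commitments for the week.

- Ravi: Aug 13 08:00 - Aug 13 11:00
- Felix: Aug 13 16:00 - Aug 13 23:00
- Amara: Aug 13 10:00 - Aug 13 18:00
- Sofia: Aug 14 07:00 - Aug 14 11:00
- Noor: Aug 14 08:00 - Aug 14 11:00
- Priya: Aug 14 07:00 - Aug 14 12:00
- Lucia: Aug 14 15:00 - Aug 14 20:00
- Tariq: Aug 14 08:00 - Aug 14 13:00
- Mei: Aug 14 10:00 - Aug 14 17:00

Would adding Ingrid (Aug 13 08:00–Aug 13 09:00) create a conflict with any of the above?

Yes — it overlaps Ravi

Ravi: starts Aug 13 08:00 before Ingrid ends Aug 13 09:00, and ends Aug 13 11:00 after Ingrid starts Aug 13 08:00 → overlap.
Amara: starts Aug 13 10:00 at or after Ingrid ends Aug 13 09:00 → clear.
Felix: starts Aug 13 16:00 at or after Ingrid ends Aug 13 09:00 → clear.
Priya: starts Aug 14 07:00 at or after Ingrid ends Aug 13 09:00 → clear.
Sofia: starts Aug 14 07:00 at or after Ingrid ends Aug 13 09:00 → clear.
Noor: starts Aug 14 08:00 at or after Ingrid ends Aug 13 09:00 → clear.
Tariq: starts Aug 14 08:00 at or after Ingrid ends Aug 13 09:00 → clear.
Mei: starts Aug 14 10:00 at or after Ingrid ends Aug 13 09:00 → clear.
Lucia: starts Aug 14 15:00 at or after Ingrid ends Aug 13 09:00 → clear.
Ingrid overlaps Ravi.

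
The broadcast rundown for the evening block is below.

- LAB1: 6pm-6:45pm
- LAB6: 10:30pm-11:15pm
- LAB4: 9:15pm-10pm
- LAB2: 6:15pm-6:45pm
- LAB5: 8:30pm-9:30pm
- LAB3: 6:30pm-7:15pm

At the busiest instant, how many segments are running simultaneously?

3

Sweep the timeline, counting +1 at each start and −1 at each end (ends before starts at a tie):
6pm start LAB1 → 1
6:15pm start LAB2 → 2
6:30pm start LAB3 → 3
6:45pm end LAB1 → 2
6:45pm end LAB2 → 1
7:15pm end LAB3 → 0
8:30pm start LAB5 → 1
9:15pm start LAB4 → 2
9:30pm end LAB5 → 1
10pm end LAB4 → 0
10:30pm start LAB6 → 1
11:15pm end LAB6 → 0
Peak is 3, at 6:30pm (LAB1, LAB2, LAB3).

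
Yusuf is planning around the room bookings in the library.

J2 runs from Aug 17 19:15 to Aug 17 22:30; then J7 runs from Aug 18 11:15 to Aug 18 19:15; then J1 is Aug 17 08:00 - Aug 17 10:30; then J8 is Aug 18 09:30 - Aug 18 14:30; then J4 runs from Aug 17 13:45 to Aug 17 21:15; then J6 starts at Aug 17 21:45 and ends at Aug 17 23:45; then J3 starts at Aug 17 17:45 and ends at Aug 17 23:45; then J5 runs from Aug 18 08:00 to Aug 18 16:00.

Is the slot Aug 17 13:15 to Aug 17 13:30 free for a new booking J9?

Yes — the slot is free

J1: ends Aug 17 10:30 at or before J9 starts Aug 17 13:15 → clear.
J4: starts Aug 17 13:45 at or after J9 ends Aug 17 13:30 → clear.
J3: starts Aug 17 17:45 at or after J9 ends Aug 17 13:30 → clear.
J2: starts Aug 17 19:15 at or after J9 ends Aug 17 13:30 → clear.
J6: starts Aug 17 21:45 at or after J9 ends Aug 17 13:30 → clear.
J5: starts Aug 18 08:00 at or after J9 ends Aug 17 13:30 → clear.
J8: starts Aug 18 09:30 at or after J9 ends Aug 17 13:30 → clear.
J7: starts Aug 18 11:15 at or after J9 ends Aug 17 13:30 → clear.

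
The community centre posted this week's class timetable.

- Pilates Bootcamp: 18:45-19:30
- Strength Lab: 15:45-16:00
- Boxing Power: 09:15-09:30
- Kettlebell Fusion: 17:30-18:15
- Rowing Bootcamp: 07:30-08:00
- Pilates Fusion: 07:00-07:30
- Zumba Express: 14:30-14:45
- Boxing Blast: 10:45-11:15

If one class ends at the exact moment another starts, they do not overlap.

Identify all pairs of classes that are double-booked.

no conflicts

Sorted by start: Pilates Fusion, Rowing Bootcamp, Boxing Power, Boxing Blast, Zumba Express, Strength Lab, Kettlebell Fusion, Pilates Bootcamp.
Rowing Bootcamp starts exactly when Pilates Fusion ends (back-to-back, no overlap); Pilates Fusion is clear from here.
Boxing Power starts after Rowing Bootcamp ends; Rowing Bootcamp is clear from here.
Boxing Blast starts after Boxing Power ends; Boxing Power is clear from here.
Zumba Express starts after Boxing Blast ends; Boxing Blast is clear from here.
Strength Lab starts after Zumba Express ends; Zumba Express is clear from here.
Kettlebell Fusion starts after Strength Lab ends; Strength Lab is clear from here.
Pilates Bootcamp starts after Kettlebell Fusion ends.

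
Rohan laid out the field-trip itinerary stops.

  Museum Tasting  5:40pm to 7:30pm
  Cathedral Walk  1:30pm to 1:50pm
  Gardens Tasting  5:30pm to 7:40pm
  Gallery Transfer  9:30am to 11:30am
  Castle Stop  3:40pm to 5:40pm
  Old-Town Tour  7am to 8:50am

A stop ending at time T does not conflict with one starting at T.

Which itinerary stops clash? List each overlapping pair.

Castle Stop & Gardens Tasting, Gardens Tasting & Museum Tasting

Sorted by start: Old-Town Tour, Gallery Transfer, Cathedral Walk, Castle Stop, Gardens Tasting, Museum Tasting.
Gallery Transfer starts after Old-Town Tour ends — done with Old-Town Tour.
Cathedral Walk starts after Gallery Transfer ends — done with Gallery Transfer.
Castle Stop starts after Cathedral Walk ends — done with Cathedral Walk.
Gardens Tasting starts before Castle Stop ends → Castle Stop and Gardens Tasting overlap.
Museum Tasting starts exactly when Castle Stop ends (back-to-back, no overlap).
Museum Tasting starts before Gardens Tasting ends → Gardens Tasting and Museum Tasting overlap.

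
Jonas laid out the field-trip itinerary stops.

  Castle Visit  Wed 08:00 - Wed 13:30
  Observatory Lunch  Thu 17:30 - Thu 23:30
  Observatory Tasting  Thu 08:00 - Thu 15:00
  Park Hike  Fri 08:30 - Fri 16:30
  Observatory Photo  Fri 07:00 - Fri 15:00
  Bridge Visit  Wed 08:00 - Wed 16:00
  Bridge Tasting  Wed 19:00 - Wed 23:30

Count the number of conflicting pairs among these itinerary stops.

2

Sorted by start: Bridge Visit, Castle Visit, Bridge Tasting, Observatory Tasting, Observatory Lunch, Observatory Photo, Park Hike.
Castle Visit starts before Bridge Visit ends → Bridge Visit and Castle Visit overlap.
Bridge Tasting starts after Bridge Visit ends, so Bridge Visit has no further overlaps.
Bridge Tasting starts after Castle Visit ends, so Castle Visit has no further overlaps.
Observatory Tasting starts after Bridge Tasting ends, so Bridge Tasting has no further overlaps.
Observatory Lunch starts after Observatory Tasting ends, so Observatory Tasting has no further overlaps.
Observatory Photo starts after Observatory Lunch ends, so Observatory Lunch has no further overlaps.
Park Hike starts before Observatory Photo ends → Observatory Photo and Park Hike overlap.
Overlapping pairs: Bridge Visit & Castle Visit, Observatory Photo & Park Hike — 2 in total.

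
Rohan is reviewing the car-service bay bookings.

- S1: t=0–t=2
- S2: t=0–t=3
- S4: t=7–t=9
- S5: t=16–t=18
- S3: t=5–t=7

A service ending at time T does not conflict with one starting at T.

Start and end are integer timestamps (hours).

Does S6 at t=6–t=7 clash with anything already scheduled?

S1: ends t=2 at or before S6 starts t=6 → clear.
S2: ends t=3 at or before S6 starts t=6 → clear.
S3: starts t=5 before S6 ends t=7, and ends t=7 after S6 starts t=6 → overlap.
S4: starts t=7 at or after S6 ends t=7 → clear.
S5: starts t=16 at or after S6 ends t=7 → clear.
S6 overlaps S3.

Yes — it overlaps S3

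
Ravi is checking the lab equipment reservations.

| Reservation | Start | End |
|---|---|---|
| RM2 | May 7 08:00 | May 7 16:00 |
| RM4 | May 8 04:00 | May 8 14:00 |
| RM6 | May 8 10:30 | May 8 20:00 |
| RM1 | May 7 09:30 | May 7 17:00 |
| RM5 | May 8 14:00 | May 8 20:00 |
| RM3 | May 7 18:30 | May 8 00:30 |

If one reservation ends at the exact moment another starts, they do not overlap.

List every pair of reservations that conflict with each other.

Check each pair: they overlap iff neither finishes before the other starts.
Sorted by start: RM2, RM1, RM3, RM4, RM6, RM5.
RM1 starts before RM2 ends → RM2 and RM1 overlap.
RM3 starts after RM2 ends; RM2 is clear from here.
RM3 starts after RM1 ends; RM1 is clear from here.
RM4 starts after RM3 ends; RM3 is clear from here.
RM6 starts before RM4 ends → RM4 and RM6 overlap.
RM5 starts exactly when RM4 ends (back-to-back, no overlap).
RM5 starts before RM6 ends → RM6 and RM5 overlap.

RM1 & RM2, RM4 & RM6, RM5 & RM6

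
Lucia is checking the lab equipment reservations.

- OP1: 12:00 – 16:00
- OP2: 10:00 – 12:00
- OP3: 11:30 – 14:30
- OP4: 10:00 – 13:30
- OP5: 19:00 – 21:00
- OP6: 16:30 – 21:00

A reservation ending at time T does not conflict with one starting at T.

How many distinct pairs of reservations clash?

Sorted by start: OP2, OP4, OP3, OP1, OP6, OP5.
OP4 starts before OP2 ends → OP2 and OP4 overlap.
OP3 starts before OP2 ends → OP2 and OP3 overlap.
OP1 starts exactly when OP2 ends (back-to-back, no overlap) — done with OP2.
OP3 starts before OP4 ends → OP4 and OP3 overlap.
OP1 starts before OP4 ends → OP4 and OP1 overlap.
OP6 starts after OP4 ends — done with OP4.
OP1 starts before OP3 ends → OP3 and OP1 overlap.
OP6 starts after OP3 ends — done with OP3.
OP6 starts after OP1 ends — done with OP1.
OP5 starts before OP6 ends → OP6 and OP5 overlap.
Overlapping pairs: OP1 & OP3, OP1 & OP4, OP2 & OP3, OP2 & OP4, OP3 & OP4, OP5 & OP6 — 6 in total.

6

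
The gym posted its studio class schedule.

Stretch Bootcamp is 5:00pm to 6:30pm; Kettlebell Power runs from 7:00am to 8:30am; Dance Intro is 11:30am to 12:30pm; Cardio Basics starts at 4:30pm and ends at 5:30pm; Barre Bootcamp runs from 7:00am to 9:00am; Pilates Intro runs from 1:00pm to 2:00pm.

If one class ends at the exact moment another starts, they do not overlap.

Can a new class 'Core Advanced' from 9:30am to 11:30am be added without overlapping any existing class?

Yes — the slot is free

Barre Bootcamp: ends 9:00am at or before Core Advanced starts 9:30am → clear.
Kettlebell Power: ends 8:30am at or before Core Advanced starts 9:30am → clear.
Dance Intro: starts 11:30am at or after Core Advanced ends 11:30am → clear.
Pilates Intro: starts 1:00pm at or after Core Advanced ends 11:30am → clear.
Cardio Basics: starts 4:30pm at or after Core Advanced ends 11:30am → clear.
Stretch Bootcamp: starts 5:00pm at or after Core Advanced ends 11:30am → clear.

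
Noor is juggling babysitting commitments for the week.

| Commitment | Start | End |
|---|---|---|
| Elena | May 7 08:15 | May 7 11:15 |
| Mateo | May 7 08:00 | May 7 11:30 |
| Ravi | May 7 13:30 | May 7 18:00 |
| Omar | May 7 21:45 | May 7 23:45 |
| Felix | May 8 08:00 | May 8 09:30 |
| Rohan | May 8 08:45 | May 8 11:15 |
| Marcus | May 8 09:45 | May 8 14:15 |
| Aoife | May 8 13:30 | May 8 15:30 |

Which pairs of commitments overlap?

Check each pair: they overlap iff neither finishes before the other starts.
Sorted by start: Mateo, Elena, Ravi, Omar, Felix, Rohan, Marcus, Aoife.
Elena starts before Mateo ends → Mateo and Elena overlap.
Ravi starts after Mateo ends, so Mateo has no further overlaps.
Ravi starts after Elena ends, so Elena has no further overlaps.
Omar starts after Ravi ends, so Ravi has no further overlaps.
Felix starts after Omar ends, so Omar has no further overlaps.
Rohan starts before Felix ends → Felix and Rohan overlap.
Marcus starts after Felix ends, so Felix has no further overlaps.
Marcus starts before Rohan ends → Rohan and Marcus overlap.
Aoife starts after Rohan ends.
Aoife starts before Marcus ends → Marcus and Aoife overlap.

Aoife & Marcus, Elena & Mateo, Felix & Rohan, Marcus & Rohan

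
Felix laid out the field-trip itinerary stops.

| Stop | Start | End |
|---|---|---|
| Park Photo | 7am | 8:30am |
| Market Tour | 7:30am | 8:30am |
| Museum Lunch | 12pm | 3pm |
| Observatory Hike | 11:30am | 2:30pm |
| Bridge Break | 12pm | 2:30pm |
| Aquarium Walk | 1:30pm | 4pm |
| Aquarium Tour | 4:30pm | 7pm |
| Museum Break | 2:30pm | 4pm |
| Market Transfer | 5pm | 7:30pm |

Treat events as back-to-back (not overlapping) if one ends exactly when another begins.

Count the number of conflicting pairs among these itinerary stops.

10

Check each pair: they overlap iff neither finishes before the other starts.
Sorted by start: Park Photo, Market Tour, Observatory Hike, Museum Lunch, Bridge Break, Aquarium Walk, Museum Break, Aquarium Tour, Market Transfer.
Market Tour starts before Park Photo ends → Park Photo and Market Tour overlap.
Observatory Hike starts after Park Photo ends, so Park Photo has no further overlaps.
Observatory Hike starts after Market Tour ends, so Market Tour has no further overlaps.
Museum Lunch starts before Observatory Hike ends → Observatory Hike and Museum Lunch overlap.
Bridge Break starts before Observatory Hike ends → Observatory Hike and Bridge Break overlap.
Aquarium Walk starts before Observatory Hike ends → Observatory Hike and Aquarium Walk overlap.
Museum Break starts exactly when Observatory Hike ends (back-to-back, no overlap), so Observatory Hike has no further overlaps.
Bridge Break starts before Museum Lunch ends → Museum Lunch and Bridge Break overlap.
Aquarium Walk starts before Museum Lunch ends → Museum Lunch and Aquarium Walk overlap.
Museum Break starts before Museum Lunch ends → Museum Lunch and Museum Break overlap.
Aquarium Tour starts after Museum Lunch ends, so Museum Lunch has no further overlaps.
Aquarium Walk starts before Bridge Break ends → Bridge Break and Aquarium Walk overlap.
Museum Break starts exactly when Bridge Break ends (back-to-back, no overlap), so Bridge Break has no further overlaps.
Museum Break starts before Aquarium Walk ends → Aquarium Walk and Museum Break overlap.
Aquarium Tour starts after Aquarium Walk ends, so Aquarium Walk has no further overlaps.
Aquarium Tour starts after Museum Break ends, so Museum Break has no further overlaps.
Market Transfer starts before Aquarium Tour ends → Aquarium Tour and Market Transfer overlap.
Overlapping pairs: Aquarium Tour & Market Transfer, Aquarium Walk & Bridge Break, Aquarium Walk & Museum Break, Aquarium Walk & Museum Lunch, Aquarium Walk & Observatory Hike, Bridge Break & Museum Lunch, Bridge Break & Observatory Hike, Market Tour & Park Photo, Museum Break & Museum Lunch, Museum Lunch & Observatory Hike — 10 in total.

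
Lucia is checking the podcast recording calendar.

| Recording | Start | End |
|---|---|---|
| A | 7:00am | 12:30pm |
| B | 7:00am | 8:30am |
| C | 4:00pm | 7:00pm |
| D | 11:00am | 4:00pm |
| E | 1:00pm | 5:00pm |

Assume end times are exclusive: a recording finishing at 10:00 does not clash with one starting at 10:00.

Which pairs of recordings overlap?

A & B, A & D, C & E, D & E

Sorted by start: A, B, D, E, C.
B starts before A ends → A and B overlap.
D starts before A ends → A and D overlap.
E starts after A ends; A is clear from here.
D starts after B ends; B is clear from here.
E starts before D ends → D and E overlap.
C starts exactly when D ends (back-to-back, no overlap).
C starts before E ends → E and C overlap.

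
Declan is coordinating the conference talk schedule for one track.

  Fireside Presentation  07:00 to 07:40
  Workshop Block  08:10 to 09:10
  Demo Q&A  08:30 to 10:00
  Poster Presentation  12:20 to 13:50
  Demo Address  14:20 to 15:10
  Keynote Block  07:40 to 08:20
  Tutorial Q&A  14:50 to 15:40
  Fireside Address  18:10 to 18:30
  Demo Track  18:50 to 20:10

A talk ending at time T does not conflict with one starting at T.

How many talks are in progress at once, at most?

Sort all start/end points and keep a running count:
07:00 start Fireside Presentation → 1
07:40 end Fireside Presentation → 0
07:40 start Keynote Block → 1
08:10 start Workshop Block → 2
08:20 end Keynote Block → 1
08:30 start Demo Q&A → 2
09:10 end Workshop Block → 1
10:00 end Demo Q&A → 0
12:20 start Poster Presentation → 1
13:50 end Poster Presentation → 0
14:20 start Demo Address → 1
14:50 start Tutorial Q&A → 2
15:10 end Demo Address → 1
15:40 end Tutorial Q&A → 0
18:10 start Fireside Address → 1
18:30 end Fireside Address → 0
18:50 start Demo Track → 1
20:10 end Demo Track → 0
Peak is 2, at 08:10 (Keynote Block, Workshop Block).

2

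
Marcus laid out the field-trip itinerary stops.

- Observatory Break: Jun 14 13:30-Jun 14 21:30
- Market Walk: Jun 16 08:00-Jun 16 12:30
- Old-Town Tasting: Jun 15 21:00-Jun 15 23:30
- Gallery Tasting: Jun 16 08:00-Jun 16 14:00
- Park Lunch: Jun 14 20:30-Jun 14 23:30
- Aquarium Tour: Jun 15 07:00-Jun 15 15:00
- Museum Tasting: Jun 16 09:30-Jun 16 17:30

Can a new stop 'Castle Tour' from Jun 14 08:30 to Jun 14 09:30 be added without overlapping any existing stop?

Observatory Break: starts Jun 14 13:30 at or after Castle Tour ends Jun 14 09:30 → clear.
Park Lunch: starts Jun 14 20:30 at or after Castle Tour ends Jun 14 09:30 → clear.
Aquarium Tour: starts Jun 15 07:00 at or after Castle Tour ends Jun 14 09:30 → clear.
Old-Town Tasting: starts Jun 15 21:00 at or after Castle Tour ends Jun 14 09:30 → clear.
Market Walk: starts Jun 16 08:00 at or after Castle Tour ends Jun 14 09:30 → clear.
Gallery Tasting: starts Jun 16 08:00 at or after Castle Tour ends Jun 14 09:30 → clear.
Museum Tasting: starts Jun 16 09:30 at or after Castle Tour ends Jun 14 09:30 → clear.

Yes — the slot is free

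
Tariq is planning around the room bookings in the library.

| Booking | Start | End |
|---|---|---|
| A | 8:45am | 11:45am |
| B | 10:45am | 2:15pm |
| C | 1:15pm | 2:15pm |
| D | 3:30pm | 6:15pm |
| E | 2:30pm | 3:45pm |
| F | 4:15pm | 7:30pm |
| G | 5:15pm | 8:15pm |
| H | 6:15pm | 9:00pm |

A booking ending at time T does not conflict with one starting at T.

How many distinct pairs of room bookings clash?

8

Sorted by start: A, B, C, E, D, F, G, H.
B starts before A ends → A and B overlap.
C starts after A ends, so nothing later overlaps A either.
C starts before B ends → B and C overlap.
E starts after B ends, so nothing later overlaps B either.
E starts after C ends, so nothing later overlaps C either.
D starts before E ends → E and D overlap.
F starts after E ends, so nothing later overlaps E either.
F starts before D ends → D and F overlap.
G starts before D ends → D and G overlap.
H starts exactly when D ends (back-to-back, no overlap).
G starts before F ends → F and G overlap.
H starts before F ends → F and H overlap.
H starts before G ends → G and H overlap.
Overlapping pairs: A & B, B & C, D & E, D & F, D & G, F & G, F & H, G & H — 8 in total.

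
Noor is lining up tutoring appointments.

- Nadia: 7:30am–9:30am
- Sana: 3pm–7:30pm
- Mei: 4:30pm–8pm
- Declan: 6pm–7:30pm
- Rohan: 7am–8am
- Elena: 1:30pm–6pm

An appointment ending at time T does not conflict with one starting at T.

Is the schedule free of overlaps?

Sorted by start: Rohan, Nadia, Elena, Sana, Mei, Declan.
Nadia starts before Rohan ends → Rohan and Nadia overlap.
That's a conflict, so the schedule is not conflict-free.

No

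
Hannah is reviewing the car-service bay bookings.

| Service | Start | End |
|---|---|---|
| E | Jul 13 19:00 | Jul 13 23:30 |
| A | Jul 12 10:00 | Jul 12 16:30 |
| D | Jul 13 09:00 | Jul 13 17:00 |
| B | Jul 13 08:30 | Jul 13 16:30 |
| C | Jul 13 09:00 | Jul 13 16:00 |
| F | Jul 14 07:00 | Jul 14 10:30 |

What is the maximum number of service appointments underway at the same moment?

3

Walk through starts and ends in time order (an end at T is processed before a start at T):
Jul 12 10:00 start A → 1
Jul 12 16:30 end A → 0
Jul 13 08:30 start B → 1
Jul 13 09:00 start C → 2
Jul 13 09:00 start D → 3
Jul 13 16:00 end C → 2
Jul 13 16:30 end B → 1
Jul 13 17:00 end D → 0
Jul 13 19:00 start E → 1
Jul 13 23:30 end E → 0
Jul 14 07:00 start F → 1
Jul 14 10:30 end F → 0
Peak is 3, at Jul 13 09:00 (B, C, D).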